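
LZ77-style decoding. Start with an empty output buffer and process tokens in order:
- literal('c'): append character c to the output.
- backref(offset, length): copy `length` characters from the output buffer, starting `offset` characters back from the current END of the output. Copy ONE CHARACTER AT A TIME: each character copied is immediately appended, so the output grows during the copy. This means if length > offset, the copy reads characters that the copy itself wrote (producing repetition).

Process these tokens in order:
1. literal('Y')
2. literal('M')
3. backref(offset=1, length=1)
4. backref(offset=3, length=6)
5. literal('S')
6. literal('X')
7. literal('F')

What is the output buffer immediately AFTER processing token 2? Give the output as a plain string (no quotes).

Answer: YM

Derivation:
Token 1: literal('Y'). Output: "Y"
Token 2: literal('M'). Output: "YM"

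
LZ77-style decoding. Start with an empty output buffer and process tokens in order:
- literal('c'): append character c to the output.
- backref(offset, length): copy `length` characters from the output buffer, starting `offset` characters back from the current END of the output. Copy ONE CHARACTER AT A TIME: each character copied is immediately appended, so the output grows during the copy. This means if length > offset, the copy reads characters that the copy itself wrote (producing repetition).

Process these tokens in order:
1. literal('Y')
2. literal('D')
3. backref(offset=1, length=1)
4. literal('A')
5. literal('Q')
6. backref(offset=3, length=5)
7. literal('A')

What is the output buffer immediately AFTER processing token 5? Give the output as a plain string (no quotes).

Token 1: literal('Y'). Output: "Y"
Token 2: literal('D'). Output: "YD"
Token 3: backref(off=1, len=1). Copied 'D' from pos 1. Output: "YDD"
Token 4: literal('A'). Output: "YDDA"
Token 5: literal('Q'). Output: "YDDAQ"

Answer: YDDAQ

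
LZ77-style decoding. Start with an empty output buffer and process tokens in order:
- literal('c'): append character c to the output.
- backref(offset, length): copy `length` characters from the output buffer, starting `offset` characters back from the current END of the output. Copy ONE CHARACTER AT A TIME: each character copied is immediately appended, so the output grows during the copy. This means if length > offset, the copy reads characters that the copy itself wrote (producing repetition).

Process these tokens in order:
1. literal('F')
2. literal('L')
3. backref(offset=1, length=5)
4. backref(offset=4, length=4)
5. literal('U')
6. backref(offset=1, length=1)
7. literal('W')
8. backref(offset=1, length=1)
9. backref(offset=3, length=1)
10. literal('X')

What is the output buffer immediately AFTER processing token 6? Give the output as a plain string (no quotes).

Answer: FLLLLLLLLLLUU

Derivation:
Token 1: literal('F'). Output: "F"
Token 2: literal('L'). Output: "FL"
Token 3: backref(off=1, len=5) (overlapping!). Copied 'LLLLL' from pos 1. Output: "FLLLLLL"
Token 4: backref(off=4, len=4). Copied 'LLLL' from pos 3. Output: "FLLLLLLLLLL"
Token 5: literal('U'). Output: "FLLLLLLLLLLU"
Token 6: backref(off=1, len=1). Copied 'U' from pos 11. Output: "FLLLLLLLLLLUU"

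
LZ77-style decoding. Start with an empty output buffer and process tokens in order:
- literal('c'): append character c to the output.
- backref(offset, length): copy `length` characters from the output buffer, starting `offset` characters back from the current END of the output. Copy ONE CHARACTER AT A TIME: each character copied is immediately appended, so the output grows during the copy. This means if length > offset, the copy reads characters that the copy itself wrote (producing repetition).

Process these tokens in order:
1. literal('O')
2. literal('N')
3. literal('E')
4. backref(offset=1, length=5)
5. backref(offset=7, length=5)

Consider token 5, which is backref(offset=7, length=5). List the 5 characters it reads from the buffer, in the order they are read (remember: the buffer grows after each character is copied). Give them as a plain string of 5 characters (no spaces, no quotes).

Token 1: literal('O'). Output: "O"
Token 2: literal('N'). Output: "ON"
Token 3: literal('E'). Output: "ONE"
Token 4: backref(off=1, len=5) (overlapping!). Copied 'EEEEE' from pos 2. Output: "ONEEEEEE"
Token 5: backref(off=7, len=5). Buffer before: "ONEEEEEE" (len 8)
  byte 1: read out[1]='N', append. Buffer now: "ONEEEEEEN"
  byte 2: read out[2]='E', append. Buffer now: "ONEEEEEENE"
  byte 3: read out[3]='E', append. Buffer now: "ONEEEEEENEE"
  byte 4: read out[4]='E', append. Buffer now: "ONEEEEEENEEE"
  byte 5: read out[5]='E', append. Buffer now: "ONEEEEEENEEEE"

Answer: NEEEE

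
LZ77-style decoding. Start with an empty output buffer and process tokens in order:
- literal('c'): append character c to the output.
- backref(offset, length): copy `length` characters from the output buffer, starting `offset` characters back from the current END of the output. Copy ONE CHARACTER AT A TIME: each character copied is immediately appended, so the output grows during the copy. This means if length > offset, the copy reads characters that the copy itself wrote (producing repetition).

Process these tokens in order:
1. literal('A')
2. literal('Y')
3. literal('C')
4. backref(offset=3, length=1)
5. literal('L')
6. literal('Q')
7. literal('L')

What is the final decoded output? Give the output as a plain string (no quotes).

Answer: AYCALQL

Derivation:
Token 1: literal('A'). Output: "A"
Token 2: literal('Y'). Output: "AY"
Token 3: literal('C'). Output: "AYC"
Token 4: backref(off=3, len=1). Copied 'A' from pos 0. Output: "AYCA"
Token 5: literal('L'). Output: "AYCAL"
Token 6: literal('Q'). Output: "AYCALQ"
Token 7: literal('L'). Output: "AYCALQL"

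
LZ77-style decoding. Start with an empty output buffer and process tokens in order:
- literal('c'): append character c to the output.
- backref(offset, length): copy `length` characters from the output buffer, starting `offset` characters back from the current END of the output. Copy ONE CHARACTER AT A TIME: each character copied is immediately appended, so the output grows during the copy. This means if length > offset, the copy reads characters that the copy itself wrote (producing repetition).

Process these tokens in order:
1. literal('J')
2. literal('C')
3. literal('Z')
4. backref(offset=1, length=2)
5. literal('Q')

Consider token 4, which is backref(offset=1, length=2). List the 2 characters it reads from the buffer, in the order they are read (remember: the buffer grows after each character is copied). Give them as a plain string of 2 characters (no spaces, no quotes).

Answer: ZZ

Derivation:
Token 1: literal('J'). Output: "J"
Token 2: literal('C'). Output: "JC"
Token 3: literal('Z'). Output: "JCZ"
Token 4: backref(off=1, len=2). Buffer before: "JCZ" (len 3)
  byte 1: read out[2]='Z', append. Buffer now: "JCZZ"
  byte 2: read out[3]='Z', append. Buffer now: "JCZZZ"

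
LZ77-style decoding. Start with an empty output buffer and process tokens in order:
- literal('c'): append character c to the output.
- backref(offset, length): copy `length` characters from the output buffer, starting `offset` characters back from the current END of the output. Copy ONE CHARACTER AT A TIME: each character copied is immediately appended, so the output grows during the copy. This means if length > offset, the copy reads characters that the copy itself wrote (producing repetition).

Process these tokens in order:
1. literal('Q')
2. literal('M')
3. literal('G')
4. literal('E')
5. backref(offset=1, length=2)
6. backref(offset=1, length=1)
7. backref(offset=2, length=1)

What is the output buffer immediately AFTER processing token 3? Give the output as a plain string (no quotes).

Answer: QMG

Derivation:
Token 1: literal('Q'). Output: "Q"
Token 2: literal('M'). Output: "QM"
Token 3: literal('G'). Output: "QMG"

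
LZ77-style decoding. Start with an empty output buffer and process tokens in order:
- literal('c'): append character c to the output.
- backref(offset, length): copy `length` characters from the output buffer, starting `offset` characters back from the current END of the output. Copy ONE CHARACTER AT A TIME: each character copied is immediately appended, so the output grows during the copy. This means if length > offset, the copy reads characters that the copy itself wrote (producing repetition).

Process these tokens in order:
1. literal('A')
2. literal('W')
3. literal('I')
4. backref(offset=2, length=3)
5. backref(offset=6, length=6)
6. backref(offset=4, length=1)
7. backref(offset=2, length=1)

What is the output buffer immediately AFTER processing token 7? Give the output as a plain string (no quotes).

Token 1: literal('A'). Output: "A"
Token 2: literal('W'). Output: "AW"
Token 3: literal('I'). Output: "AWI"
Token 4: backref(off=2, len=3) (overlapping!). Copied 'WIW' from pos 1. Output: "AWIWIW"
Token 5: backref(off=6, len=6). Copied 'AWIWIW' from pos 0. Output: "AWIWIWAWIWIW"
Token 6: backref(off=4, len=1). Copied 'I' from pos 8. Output: "AWIWIWAWIWIWI"
Token 7: backref(off=2, len=1). Copied 'W' from pos 11. Output: "AWIWIWAWIWIWIW"

Answer: AWIWIWAWIWIWIW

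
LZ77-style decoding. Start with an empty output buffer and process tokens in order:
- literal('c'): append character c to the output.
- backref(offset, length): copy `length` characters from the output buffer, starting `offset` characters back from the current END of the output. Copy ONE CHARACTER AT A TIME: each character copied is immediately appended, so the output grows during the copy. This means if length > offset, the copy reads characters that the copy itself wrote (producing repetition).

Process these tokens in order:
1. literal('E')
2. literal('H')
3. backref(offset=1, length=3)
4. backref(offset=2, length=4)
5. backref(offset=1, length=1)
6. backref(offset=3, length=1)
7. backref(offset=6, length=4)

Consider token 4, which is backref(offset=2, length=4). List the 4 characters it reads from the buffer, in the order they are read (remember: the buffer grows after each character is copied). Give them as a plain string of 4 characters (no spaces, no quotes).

Answer: HHHH

Derivation:
Token 1: literal('E'). Output: "E"
Token 2: literal('H'). Output: "EH"
Token 3: backref(off=1, len=3) (overlapping!). Copied 'HHH' from pos 1. Output: "EHHHH"
Token 4: backref(off=2, len=4). Buffer before: "EHHHH" (len 5)
  byte 1: read out[3]='H', append. Buffer now: "EHHHHH"
  byte 2: read out[4]='H', append. Buffer now: "EHHHHHH"
  byte 3: read out[5]='H', append. Buffer now: "EHHHHHHH"
  byte 4: read out[6]='H', append. Buffer now: "EHHHHHHHH"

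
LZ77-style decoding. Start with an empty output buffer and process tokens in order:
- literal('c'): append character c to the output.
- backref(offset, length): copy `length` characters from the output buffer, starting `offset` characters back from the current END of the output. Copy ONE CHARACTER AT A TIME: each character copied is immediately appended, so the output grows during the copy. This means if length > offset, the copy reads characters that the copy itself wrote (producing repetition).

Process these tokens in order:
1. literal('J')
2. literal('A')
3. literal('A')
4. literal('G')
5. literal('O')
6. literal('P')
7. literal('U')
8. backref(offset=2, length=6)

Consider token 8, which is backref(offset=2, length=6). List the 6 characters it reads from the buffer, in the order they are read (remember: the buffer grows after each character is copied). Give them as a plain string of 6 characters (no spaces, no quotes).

Token 1: literal('J'). Output: "J"
Token 2: literal('A'). Output: "JA"
Token 3: literal('A'). Output: "JAA"
Token 4: literal('G'). Output: "JAAG"
Token 5: literal('O'). Output: "JAAGO"
Token 6: literal('P'). Output: "JAAGOP"
Token 7: literal('U'). Output: "JAAGOPU"
Token 8: backref(off=2, len=6). Buffer before: "JAAGOPU" (len 7)
  byte 1: read out[5]='P', append. Buffer now: "JAAGOPUP"
  byte 2: read out[6]='U', append. Buffer now: "JAAGOPUPU"
  byte 3: read out[7]='P', append. Buffer now: "JAAGOPUPUP"
  byte 4: read out[8]='U', append. Buffer now: "JAAGOPUPUPU"
  byte 5: read out[9]='P', append. Buffer now: "JAAGOPUPUPUP"
  byte 6: read out[10]='U', append. Buffer now: "JAAGOPUPUPUPU"

Answer: PUPUPU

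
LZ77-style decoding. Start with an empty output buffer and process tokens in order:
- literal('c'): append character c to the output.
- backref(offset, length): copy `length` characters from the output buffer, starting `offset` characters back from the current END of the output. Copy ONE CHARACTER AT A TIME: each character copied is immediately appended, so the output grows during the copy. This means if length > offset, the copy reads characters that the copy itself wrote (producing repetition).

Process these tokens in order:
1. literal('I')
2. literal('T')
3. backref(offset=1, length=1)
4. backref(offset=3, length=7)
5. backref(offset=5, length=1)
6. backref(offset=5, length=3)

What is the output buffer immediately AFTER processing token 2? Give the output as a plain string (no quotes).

Answer: IT

Derivation:
Token 1: literal('I'). Output: "I"
Token 2: literal('T'). Output: "IT"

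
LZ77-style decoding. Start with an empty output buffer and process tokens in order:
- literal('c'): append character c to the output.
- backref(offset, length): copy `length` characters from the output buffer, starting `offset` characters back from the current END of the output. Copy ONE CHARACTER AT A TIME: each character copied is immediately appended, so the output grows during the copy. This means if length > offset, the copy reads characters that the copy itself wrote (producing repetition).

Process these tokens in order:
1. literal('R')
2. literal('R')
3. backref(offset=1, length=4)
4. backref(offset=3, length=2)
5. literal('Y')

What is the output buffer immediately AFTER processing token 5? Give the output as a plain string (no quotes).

Token 1: literal('R'). Output: "R"
Token 2: literal('R'). Output: "RR"
Token 3: backref(off=1, len=4) (overlapping!). Copied 'RRRR' from pos 1. Output: "RRRRRR"
Token 4: backref(off=3, len=2). Copied 'RR' from pos 3. Output: "RRRRRRRR"
Token 5: literal('Y'). Output: "RRRRRRRRY"

Answer: RRRRRRRRY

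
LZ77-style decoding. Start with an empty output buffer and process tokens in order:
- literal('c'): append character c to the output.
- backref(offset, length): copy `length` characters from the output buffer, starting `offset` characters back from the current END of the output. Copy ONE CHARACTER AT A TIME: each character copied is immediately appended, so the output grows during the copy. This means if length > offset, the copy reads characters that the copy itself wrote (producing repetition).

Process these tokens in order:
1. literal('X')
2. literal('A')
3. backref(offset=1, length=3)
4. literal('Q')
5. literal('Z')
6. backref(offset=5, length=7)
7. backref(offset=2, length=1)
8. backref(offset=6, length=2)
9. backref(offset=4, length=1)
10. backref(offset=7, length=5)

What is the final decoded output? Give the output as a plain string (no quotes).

Answer: XAAAAQZAAAQZAAAAQAZAAAA

Derivation:
Token 1: literal('X'). Output: "X"
Token 2: literal('A'). Output: "XA"
Token 3: backref(off=1, len=3) (overlapping!). Copied 'AAA' from pos 1. Output: "XAAAA"
Token 4: literal('Q'). Output: "XAAAAQ"
Token 5: literal('Z'). Output: "XAAAAQZ"
Token 6: backref(off=5, len=7) (overlapping!). Copied 'AAAQZAA' from pos 2. Output: "XAAAAQZAAAQZAA"
Token 7: backref(off=2, len=1). Copied 'A' from pos 12. Output: "XAAAAQZAAAQZAAA"
Token 8: backref(off=6, len=2). Copied 'AQ' from pos 9. Output: "XAAAAQZAAAQZAAAAQ"
Token 9: backref(off=4, len=1). Copied 'A' from pos 13. Output: "XAAAAQZAAAQZAAAAQA"
Token 10: backref(off=7, len=5). Copied 'ZAAAA' from pos 11. Output: "XAAAAQZAAAQZAAAAQAZAAAA"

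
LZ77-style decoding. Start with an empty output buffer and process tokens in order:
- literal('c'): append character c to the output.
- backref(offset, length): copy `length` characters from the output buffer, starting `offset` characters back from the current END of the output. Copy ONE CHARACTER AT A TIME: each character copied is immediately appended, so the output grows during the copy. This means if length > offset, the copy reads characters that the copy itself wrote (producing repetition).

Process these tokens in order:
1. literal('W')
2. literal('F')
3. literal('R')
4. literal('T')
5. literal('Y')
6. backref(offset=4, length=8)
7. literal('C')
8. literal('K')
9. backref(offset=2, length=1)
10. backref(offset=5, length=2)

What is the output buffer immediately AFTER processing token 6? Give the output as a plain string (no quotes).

Token 1: literal('W'). Output: "W"
Token 2: literal('F'). Output: "WF"
Token 3: literal('R'). Output: "WFR"
Token 4: literal('T'). Output: "WFRT"
Token 5: literal('Y'). Output: "WFRTY"
Token 6: backref(off=4, len=8) (overlapping!). Copied 'FRTYFRTY' from pos 1. Output: "WFRTYFRTYFRTY"

Answer: WFRTYFRTYFRTY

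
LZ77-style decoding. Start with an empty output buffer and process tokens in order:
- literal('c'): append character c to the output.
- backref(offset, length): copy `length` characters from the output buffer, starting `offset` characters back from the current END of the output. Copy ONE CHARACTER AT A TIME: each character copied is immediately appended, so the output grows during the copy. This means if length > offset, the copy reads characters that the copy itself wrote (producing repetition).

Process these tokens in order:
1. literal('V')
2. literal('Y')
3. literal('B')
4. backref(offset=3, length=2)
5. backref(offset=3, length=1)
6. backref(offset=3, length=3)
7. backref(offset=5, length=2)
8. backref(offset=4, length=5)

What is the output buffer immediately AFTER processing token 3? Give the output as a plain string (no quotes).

Answer: VYB

Derivation:
Token 1: literal('V'). Output: "V"
Token 2: literal('Y'). Output: "VY"
Token 3: literal('B'). Output: "VYB"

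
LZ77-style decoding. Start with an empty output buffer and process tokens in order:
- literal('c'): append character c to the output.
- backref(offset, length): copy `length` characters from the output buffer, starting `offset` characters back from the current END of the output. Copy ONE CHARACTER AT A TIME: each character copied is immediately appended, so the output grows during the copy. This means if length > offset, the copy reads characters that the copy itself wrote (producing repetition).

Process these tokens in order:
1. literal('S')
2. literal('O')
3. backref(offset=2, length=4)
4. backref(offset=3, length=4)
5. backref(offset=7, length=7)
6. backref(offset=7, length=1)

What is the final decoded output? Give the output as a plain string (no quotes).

Answer: SOSOSOOSOOOSOOSOOO

Derivation:
Token 1: literal('S'). Output: "S"
Token 2: literal('O'). Output: "SO"
Token 3: backref(off=2, len=4) (overlapping!). Copied 'SOSO' from pos 0. Output: "SOSOSO"
Token 4: backref(off=3, len=4) (overlapping!). Copied 'OSOO' from pos 3. Output: "SOSOSOOSOO"
Token 5: backref(off=7, len=7). Copied 'OSOOSOO' from pos 3. Output: "SOSOSOOSOOOSOOSOO"
Token 6: backref(off=7, len=1). Copied 'O' from pos 10. Output: "SOSOSOOSOOOSOOSOOO"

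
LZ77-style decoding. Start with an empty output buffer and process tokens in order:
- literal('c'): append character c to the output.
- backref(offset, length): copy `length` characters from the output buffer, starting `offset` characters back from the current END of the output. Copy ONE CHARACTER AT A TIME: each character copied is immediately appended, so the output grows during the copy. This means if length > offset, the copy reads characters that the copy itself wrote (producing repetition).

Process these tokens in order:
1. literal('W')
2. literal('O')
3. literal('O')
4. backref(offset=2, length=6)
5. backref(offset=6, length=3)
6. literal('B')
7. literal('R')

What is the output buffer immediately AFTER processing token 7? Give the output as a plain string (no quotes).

Answer: WOOOOOOOOOOOBR

Derivation:
Token 1: literal('W'). Output: "W"
Token 2: literal('O'). Output: "WO"
Token 3: literal('O'). Output: "WOO"
Token 4: backref(off=2, len=6) (overlapping!). Copied 'OOOOOO' from pos 1. Output: "WOOOOOOOO"
Token 5: backref(off=6, len=3). Copied 'OOO' from pos 3. Output: "WOOOOOOOOOOO"
Token 6: literal('B'). Output: "WOOOOOOOOOOOB"
Token 7: literal('R'). Output: "WOOOOOOOOOOOBR"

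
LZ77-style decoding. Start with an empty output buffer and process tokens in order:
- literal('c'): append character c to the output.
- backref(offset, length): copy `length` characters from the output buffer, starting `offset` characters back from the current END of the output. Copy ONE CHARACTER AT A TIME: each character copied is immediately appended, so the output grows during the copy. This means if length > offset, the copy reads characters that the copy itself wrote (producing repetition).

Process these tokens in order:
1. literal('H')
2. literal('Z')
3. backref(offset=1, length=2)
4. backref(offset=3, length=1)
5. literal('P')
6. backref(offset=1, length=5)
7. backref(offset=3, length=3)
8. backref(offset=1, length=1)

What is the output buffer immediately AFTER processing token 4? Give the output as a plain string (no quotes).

Token 1: literal('H'). Output: "H"
Token 2: literal('Z'). Output: "HZ"
Token 3: backref(off=1, len=2) (overlapping!). Copied 'ZZ' from pos 1. Output: "HZZZ"
Token 4: backref(off=3, len=1). Copied 'Z' from pos 1. Output: "HZZZZ"

Answer: HZZZZ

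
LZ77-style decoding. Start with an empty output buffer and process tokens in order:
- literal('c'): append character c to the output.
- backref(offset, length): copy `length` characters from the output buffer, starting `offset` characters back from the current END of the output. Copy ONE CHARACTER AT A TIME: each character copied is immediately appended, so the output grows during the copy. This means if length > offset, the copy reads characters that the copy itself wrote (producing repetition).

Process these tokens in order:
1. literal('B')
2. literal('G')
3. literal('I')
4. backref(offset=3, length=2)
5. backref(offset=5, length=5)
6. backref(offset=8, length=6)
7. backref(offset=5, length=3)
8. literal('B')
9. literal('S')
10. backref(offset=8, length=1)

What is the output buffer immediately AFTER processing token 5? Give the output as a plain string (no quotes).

Token 1: literal('B'). Output: "B"
Token 2: literal('G'). Output: "BG"
Token 3: literal('I'). Output: "BGI"
Token 4: backref(off=3, len=2). Copied 'BG' from pos 0. Output: "BGIBG"
Token 5: backref(off=5, len=5). Copied 'BGIBG' from pos 0. Output: "BGIBGBGIBG"

Answer: BGIBGBGIBG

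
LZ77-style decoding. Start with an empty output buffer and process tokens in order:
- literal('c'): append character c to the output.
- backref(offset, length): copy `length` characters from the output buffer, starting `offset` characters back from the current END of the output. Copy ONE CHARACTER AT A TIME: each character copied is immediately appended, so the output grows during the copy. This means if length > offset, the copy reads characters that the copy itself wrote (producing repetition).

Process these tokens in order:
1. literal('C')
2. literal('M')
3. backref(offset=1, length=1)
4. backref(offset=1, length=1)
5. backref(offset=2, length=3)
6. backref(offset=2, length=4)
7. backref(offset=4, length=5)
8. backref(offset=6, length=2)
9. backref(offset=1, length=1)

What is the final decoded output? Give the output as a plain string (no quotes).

Answer: CMMMMMMMMMMMMMMMMMM

Derivation:
Token 1: literal('C'). Output: "C"
Token 2: literal('M'). Output: "CM"
Token 3: backref(off=1, len=1). Copied 'M' from pos 1. Output: "CMM"
Token 4: backref(off=1, len=1). Copied 'M' from pos 2. Output: "CMMM"
Token 5: backref(off=2, len=3) (overlapping!). Copied 'MMM' from pos 2. Output: "CMMMMMM"
Token 6: backref(off=2, len=4) (overlapping!). Copied 'MMMM' from pos 5. Output: "CMMMMMMMMMM"
Token 7: backref(off=4, len=5) (overlapping!). Copied 'MMMMM' from pos 7. Output: "CMMMMMMMMMMMMMMM"
Token 8: backref(off=6, len=2). Copied 'MM' from pos 10. Output: "CMMMMMMMMMMMMMMMMM"
Token 9: backref(off=1, len=1). Copied 'M' from pos 17. Output: "CMMMMMMMMMMMMMMMMMM"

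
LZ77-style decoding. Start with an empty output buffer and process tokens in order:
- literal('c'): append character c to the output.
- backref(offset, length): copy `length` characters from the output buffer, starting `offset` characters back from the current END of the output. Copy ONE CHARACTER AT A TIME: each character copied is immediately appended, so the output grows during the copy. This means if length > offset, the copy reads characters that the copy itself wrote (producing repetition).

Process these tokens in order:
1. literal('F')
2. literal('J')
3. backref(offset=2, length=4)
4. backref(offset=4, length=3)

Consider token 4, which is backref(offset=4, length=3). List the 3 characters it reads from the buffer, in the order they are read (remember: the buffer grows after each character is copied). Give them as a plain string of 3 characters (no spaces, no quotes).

Token 1: literal('F'). Output: "F"
Token 2: literal('J'). Output: "FJ"
Token 3: backref(off=2, len=4) (overlapping!). Copied 'FJFJ' from pos 0. Output: "FJFJFJ"
Token 4: backref(off=4, len=3). Buffer before: "FJFJFJ" (len 6)
  byte 1: read out[2]='F', append. Buffer now: "FJFJFJF"
  byte 2: read out[3]='J', append. Buffer now: "FJFJFJFJ"
  byte 3: read out[4]='F', append. Buffer now: "FJFJFJFJF"

Answer: FJF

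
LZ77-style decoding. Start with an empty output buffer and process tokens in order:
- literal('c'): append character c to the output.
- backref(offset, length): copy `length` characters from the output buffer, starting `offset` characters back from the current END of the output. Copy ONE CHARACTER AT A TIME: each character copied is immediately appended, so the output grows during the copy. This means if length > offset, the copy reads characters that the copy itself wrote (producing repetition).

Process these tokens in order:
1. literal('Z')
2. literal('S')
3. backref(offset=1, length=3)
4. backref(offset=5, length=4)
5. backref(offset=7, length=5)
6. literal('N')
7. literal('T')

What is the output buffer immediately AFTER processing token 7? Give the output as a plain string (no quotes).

Answer: ZSSSSZSSSSSSZSNT

Derivation:
Token 1: literal('Z'). Output: "Z"
Token 2: literal('S'). Output: "ZS"
Token 3: backref(off=1, len=3) (overlapping!). Copied 'SSS' from pos 1. Output: "ZSSSS"
Token 4: backref(off=5, len=4). Copied 'ZSSS' from pos 0. Output: "ZSSSSZSSS"
Token 5: backref(off=7, len=5). Copied 'SSSZS' from pos 2. Output: "ZSSSSZSSSSSSZS"
Token 6: literal('N'). Output: "ZSSSSZSSSSSSZSN"
Token 7: literal('T'). Output: "ZSSSSZSSSSSSZSNT"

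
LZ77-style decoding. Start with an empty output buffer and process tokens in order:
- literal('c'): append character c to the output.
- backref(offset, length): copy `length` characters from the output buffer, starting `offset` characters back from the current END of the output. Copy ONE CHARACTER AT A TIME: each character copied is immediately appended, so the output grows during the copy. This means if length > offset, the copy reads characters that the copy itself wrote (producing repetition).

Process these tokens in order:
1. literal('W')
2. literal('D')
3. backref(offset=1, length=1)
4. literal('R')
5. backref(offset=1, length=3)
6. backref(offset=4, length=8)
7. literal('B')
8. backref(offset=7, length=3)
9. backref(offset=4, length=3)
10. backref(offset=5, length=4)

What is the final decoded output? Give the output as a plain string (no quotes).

Token 1: literal('W'). Output: "W"
Token 2: literal('D'). Output: "WD"
Token 3: backref(off=1, len=1). Copied 'D' from pos 1. Output: "WDD"
Token 4: literal('R'). Output: "WDDR"
Token 5: backref(off=1, len=3) (overlapping!). Copied 'RRR' from pos 3. Output: "WDDRRRR"
Token 6: backref(off=4, len=8) (overlapping!). Copied 'RRRRRRRR' from pos 3. Output: "WDDRRRRRRRRRRRR"
Token 7: literal('B'). Output: "WDDRRRRRRRRRRRRB"
Token 8: backref(off=7, len=3). Copied 'RRR' from pos 9. Output: "WDDRRRRRRRRRRRRBRRR"
Token 9: backref(off=4, len=3). Copied 'BRR' from pos 15. Output: "WDDRRRRRRRRRRRRBRRRBRR"
Token 10: backref(off=5, len=4). Copied 'RRBR' from pos 17. Output: "WDDRRRRRRRRRRRRBRRRBRRRRBR"

Answer: WDDRRRRRRRRRRRRBRRRBRRRRBR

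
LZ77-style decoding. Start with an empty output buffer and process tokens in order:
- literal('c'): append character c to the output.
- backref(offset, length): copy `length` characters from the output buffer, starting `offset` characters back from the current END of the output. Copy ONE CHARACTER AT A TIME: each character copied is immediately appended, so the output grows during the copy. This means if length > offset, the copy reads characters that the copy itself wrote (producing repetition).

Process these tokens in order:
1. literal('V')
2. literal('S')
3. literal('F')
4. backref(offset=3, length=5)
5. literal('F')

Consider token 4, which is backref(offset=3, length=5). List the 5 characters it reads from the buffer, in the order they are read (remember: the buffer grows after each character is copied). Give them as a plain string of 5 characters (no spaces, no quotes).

Token 1: literal('V'). Output: "V"
Token 2: literal('S'). Output: "VS"
Token 3: literal('F'). Output: "VSF"
Token 4: backref(off=3, len=5). Buffer before: "VSF" (len 3)
  byte 1: read out[0]='V', append. Buffer now: "VSFV"
  byte 2: read out[1]='S', append. Buffer now: "VSFVS"
  byte 3: read out[2]='F', append. Buffer now: "VSFVSF"
  byte 4: read out[3]='V', append. Buffer now: "VSFVSFV"
  byte 5: read out[4]='S', append. Buffer now: "VSFVSFVS"

Answer: VSFVS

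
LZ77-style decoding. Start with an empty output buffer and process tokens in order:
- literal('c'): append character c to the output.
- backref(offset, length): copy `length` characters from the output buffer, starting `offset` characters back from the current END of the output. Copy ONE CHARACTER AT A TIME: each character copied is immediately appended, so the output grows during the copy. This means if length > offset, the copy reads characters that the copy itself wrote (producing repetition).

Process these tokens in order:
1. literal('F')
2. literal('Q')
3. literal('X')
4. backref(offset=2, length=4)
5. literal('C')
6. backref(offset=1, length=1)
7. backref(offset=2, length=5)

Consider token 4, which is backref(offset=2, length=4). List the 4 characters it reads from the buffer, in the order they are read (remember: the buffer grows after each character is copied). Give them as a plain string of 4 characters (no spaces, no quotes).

Token 1: literal('F'). Output: "F"
Token 2: literal('Q'). Output: "FQ"
Token 3: literal('X'). Output: "FQX"
Token 4: backref(off=2, len=4). Buffer before: "FQX" (len 3)
  byte 1: read out[1]='Q', append. Buffer now: "FQXQ"
  byte 2: read out[2]='X', append. Buffer now: "FQXQX"
  byte 3: read out[3]='Q', append. Buffer now: "FQXQXQ"
  byte 4: read out[4]='X', append. Buffer now: "FQXQXQX"

Answer: QXQX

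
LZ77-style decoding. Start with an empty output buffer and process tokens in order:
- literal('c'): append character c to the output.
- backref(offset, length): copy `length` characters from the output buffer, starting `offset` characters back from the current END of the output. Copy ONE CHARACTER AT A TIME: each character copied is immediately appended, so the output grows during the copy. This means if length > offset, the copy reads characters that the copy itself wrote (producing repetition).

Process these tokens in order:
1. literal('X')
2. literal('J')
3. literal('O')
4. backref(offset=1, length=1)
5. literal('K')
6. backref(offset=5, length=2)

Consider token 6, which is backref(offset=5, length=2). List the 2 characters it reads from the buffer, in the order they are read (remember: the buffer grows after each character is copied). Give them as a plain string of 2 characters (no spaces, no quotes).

Token 1: literal('X'). Output: "X"
Token 2: literal('J'). Output: "XJ"
Token 3: literal('O'). Output: "XJO"
Token 4: backref(off=1, len=1). Copied 'O' from pos 2. Output: "XJOO"
Token 5: literal('K'). Output: "XJOOK"
Token 6: backref(off=5, len=2). Buffer before: "XJOOK" (len 5)
  byte 1: read out[0]='X', append. Buffer now: "XJOOKX"
  byte 2: read out[1]='J', append. Buffer now: "XJOOKXJ"

Answer: XJ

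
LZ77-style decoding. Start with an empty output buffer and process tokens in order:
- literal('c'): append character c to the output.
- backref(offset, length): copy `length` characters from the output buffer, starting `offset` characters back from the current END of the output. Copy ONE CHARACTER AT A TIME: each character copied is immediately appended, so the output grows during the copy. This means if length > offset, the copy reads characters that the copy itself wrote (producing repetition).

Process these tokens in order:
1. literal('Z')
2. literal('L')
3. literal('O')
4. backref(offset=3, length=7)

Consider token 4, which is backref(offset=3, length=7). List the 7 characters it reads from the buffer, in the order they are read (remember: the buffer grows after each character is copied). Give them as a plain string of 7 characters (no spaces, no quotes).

Token 1: literal('Z'). Output: "Z"
Token 2: literal('L'). Output: "ZL"
Token 3: literal('O'). Output: "ZLO"
Token 4: backref(off=3, len=7). Buffer before: "ZLO" (len 3)
  byte 1: read out[0]='Z', append. Buffer now: "ZLOZ"
  byte 2: read out[1]='L', append. Buffer now: "ZLOZL"
  byte 3: read out[2]='O', append. Buffer now: "ZLOZLO"
  byte 4: read out[3]='Z', append. Buffer now: "ZLOZLOZ"
  byte 5: read out[4]='L', append. Buffer now: "ZLOZLOZL"
  byte 6: read out[5]='O', append. Buffer now: "ZLOZLOZLO"
  byte 7: read out[6]='Z', append. Buffer now: "ZLOZLOZLOZ"

Answer: ZLOZLOZ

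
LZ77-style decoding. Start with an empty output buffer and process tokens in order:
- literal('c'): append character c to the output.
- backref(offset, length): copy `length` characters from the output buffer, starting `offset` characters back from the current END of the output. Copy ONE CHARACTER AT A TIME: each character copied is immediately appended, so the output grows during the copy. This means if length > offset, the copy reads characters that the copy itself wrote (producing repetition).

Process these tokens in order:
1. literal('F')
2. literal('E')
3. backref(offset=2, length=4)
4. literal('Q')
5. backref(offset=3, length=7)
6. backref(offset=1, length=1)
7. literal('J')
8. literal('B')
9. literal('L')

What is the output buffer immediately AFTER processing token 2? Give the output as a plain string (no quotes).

Token 1: literal('F'). Output: "F"
Token 2: literal('E'). Output: "FE"

Answer: FE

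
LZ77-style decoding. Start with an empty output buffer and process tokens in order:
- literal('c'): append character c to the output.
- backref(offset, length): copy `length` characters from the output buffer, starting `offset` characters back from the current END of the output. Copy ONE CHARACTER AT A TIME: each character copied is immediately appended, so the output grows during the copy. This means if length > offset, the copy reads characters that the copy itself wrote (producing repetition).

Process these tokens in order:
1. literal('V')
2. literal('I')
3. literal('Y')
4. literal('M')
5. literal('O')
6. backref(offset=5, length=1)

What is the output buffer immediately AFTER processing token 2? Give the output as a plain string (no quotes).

Token 1: literal('V'). Output: "V"
Token 2: literal('I'). Output: "VI"

Answer: VI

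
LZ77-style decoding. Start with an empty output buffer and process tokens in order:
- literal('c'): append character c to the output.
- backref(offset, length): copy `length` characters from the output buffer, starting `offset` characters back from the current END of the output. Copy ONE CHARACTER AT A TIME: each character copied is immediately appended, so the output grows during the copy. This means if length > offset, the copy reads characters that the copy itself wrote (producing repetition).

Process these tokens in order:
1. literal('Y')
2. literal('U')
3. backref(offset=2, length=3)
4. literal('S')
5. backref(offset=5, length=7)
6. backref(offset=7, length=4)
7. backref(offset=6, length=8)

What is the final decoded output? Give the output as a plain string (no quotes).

Answer: YUYUYSUYUYSUYUYUYUYUYUYUY

Derivation:
Token 1: literal('Y'). Output: "Y"
Token 2: literal('U'). Output: "YU"
Token 3: backref(off=2, len=3) (overlapping!). Copied 'YUY' from pos 0. Output: "YUYUY"
Token 4: literal('S'). Output: "YUYUYS"
Token 5: backref(off=5, len=7) (overlapping!). Copied 'UYUYSUY' from pos 1. Output: "YUYUYSUYUYSUY"
Token 6: backref(off=7, len=4). Copied 'UYUY' from pos 6. Output: "YUYUYSUYUYSUYUYUY"
Token 7: backref(off=6, len=8) (overlapping!). Copied 'UYUYUYUY' from pos 11. Output: "YUYUYSUYUYSUYUYUYUYUYUYUY"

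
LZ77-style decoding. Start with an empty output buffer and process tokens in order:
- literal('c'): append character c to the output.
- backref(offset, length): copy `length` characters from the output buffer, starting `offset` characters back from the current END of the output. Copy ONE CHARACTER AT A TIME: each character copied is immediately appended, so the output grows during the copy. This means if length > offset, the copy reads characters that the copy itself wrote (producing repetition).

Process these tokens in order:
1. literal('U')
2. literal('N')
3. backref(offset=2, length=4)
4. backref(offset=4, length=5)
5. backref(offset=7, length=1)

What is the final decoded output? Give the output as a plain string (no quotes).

Token 1: literal('U'). Output: "U"
Token 2: literal('N'). Output: "UN"
Token 3: backref(off=2, len=4) (overlapping!). Copied 'UNUN' from pos 0. Output: "UNUNUN"
Token 4: backref(off=4, len=5) (overlapping!). Copied 'UNUNU' from pos 2. Output: "UNUNUNUNUNU"
Token 5: backref(off=7, len=1). Copied 'U' from pos 4. Output: "UNUNUNUNUNUU"

Answer: UNUNUNUNUNUU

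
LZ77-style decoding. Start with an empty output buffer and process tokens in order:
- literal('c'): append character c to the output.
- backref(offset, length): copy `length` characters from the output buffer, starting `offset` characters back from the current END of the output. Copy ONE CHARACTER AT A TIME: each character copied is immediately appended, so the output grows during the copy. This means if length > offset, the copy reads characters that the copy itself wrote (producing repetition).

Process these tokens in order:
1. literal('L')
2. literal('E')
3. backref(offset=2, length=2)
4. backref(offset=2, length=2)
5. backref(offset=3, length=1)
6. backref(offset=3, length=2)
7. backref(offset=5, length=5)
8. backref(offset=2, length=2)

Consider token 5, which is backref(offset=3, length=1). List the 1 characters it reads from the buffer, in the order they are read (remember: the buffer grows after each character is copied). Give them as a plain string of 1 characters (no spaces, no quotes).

Answer: E

Derivation:
Token 1: literal('L'). Output: "L"
Token 2: literal('E'). Output: "LE"
Token 3: backref(off=2, len=2). Copied 'LE' from pos 0. Output: "LELE"
Token 4: backref(off=2, len=2). Copied 'LE' from pos 2. Output: "LELELE"
Token 5: backref(off=3, len=1). Buffer before: "LELELE" (len 6)
  byte 1: read out[3]='E', append. Buffer now: "LELELEE"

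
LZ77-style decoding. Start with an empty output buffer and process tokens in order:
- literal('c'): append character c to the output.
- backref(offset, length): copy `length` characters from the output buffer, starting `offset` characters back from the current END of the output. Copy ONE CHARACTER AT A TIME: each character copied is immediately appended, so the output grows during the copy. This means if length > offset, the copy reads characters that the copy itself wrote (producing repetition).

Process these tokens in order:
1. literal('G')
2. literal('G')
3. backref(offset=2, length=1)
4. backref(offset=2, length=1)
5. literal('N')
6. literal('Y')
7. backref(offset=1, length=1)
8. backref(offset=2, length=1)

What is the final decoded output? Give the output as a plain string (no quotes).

Answer: GGGGNYYY

Derivation:
Token 1: literal('G'). Output: "G"
Token 2: literal('G'). Output: "GG"
Token 3: backref(off=2, len=1). Copied 'G' from pos 0. Output: "GGG"
Token 4: backref(off=2, len=1). Copied 'G' from pos 1. Output: "GGGG"
Token 5: literal('N'). Output: "GGGGN"
Token 6: literal('Y'). Output: "GGGGNY"
Token 7: backref(off=1, len=1). Copied 'Y' from pos 5. Output: "GGGGNYY"
Token 8: backref(off=2, len=1). Copied 'Y' from pos 5. Output: "GGGGNYYY"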